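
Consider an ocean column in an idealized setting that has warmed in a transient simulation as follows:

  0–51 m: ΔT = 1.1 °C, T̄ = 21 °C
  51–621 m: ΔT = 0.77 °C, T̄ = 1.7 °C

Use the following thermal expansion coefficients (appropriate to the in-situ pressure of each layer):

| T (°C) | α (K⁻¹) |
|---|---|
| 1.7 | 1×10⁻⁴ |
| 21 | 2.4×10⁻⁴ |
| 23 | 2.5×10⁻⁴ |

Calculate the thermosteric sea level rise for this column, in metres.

Δh ≈ 0.0574 m

Layer 1 at 21 °C → α = 2.4×10⁻⁴ K⁻¹
Layer 2 at 1.7 °C → α = 1×10⁻⁴ K⁻¹
0–51 m: 51 × 2.4×10⁻⁴ × 1.1 = 0.013464 m
0.77 × 570 × 1×10⁻⁴ = 0.04389 m
Δh = 0.013464 + 0.04389 = 0.057354 m ≈ 0.0574 m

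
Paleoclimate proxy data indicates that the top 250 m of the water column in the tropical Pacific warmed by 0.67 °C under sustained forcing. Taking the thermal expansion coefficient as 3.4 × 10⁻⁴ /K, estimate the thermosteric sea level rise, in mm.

Δh = αΔT·H = 3.4×10⁻⁴ × 0.67 × 250 = 0.05695 m

57.0 mm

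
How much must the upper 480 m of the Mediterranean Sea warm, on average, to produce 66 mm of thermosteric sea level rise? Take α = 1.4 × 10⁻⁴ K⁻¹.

0.98 K

ΔT = Δh/(αH) = 0.066 / (1.4×10⁻⁴ × 480) ≈ 0.9821 K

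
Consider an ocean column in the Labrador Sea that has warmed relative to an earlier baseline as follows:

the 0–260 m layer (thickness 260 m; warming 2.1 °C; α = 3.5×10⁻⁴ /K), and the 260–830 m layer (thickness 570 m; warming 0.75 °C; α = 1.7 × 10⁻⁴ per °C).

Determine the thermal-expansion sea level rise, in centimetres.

0–260 m: 3.5×10⁻⁴ × 260 × 2.1 = 0.19110 m
0.75 × 1.7×10⁻⁴ × 570 = 0.072675 m
Δh = 0.19110 + 0.072675 = 0.263775 m

about 26.4 cm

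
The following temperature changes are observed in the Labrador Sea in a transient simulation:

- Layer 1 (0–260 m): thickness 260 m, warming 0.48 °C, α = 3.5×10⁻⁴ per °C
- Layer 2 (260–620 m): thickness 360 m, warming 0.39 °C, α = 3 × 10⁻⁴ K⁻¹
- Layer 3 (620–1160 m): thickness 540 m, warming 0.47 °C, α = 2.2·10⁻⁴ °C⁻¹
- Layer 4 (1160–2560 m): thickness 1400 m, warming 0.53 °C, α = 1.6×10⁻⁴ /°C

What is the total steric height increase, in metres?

0.26 m

Layer 1: 3.5×10⁻⁴ × 0.48 × 260 = 0.04368 m
260–620 m: 0.39 × 360 × 3×10⁻⁴ = 0.04212 m
620–1160 m: 2.2×10⁻⁴ × 0.47 × 540 = 0.055836 m
1160–2560 m: 1.6×10⁻⁴ × 1400 × 0.53 = 0.11872 m
Δh = 0.04368 + 0.04212 + 0.055836 + 0.11872 = 0.260356 m ≈ 0.26 m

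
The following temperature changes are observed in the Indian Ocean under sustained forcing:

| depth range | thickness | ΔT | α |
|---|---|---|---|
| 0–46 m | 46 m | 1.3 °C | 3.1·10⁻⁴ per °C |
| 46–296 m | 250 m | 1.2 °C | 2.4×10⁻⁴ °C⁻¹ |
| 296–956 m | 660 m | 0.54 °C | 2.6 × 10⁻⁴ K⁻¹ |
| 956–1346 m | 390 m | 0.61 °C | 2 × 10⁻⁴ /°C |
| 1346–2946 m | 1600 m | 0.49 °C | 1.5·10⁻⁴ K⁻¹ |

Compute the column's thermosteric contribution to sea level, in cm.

1.3 × 46 × 3.1×10⁻⁴ = 0.018538 m
Layer 2: 1.2 × 250 × 2.4×10⁻⁴ = 0.07200 m
296–956 m: 660 × 0.54 × 2.6×10⁻⁴ = 0.092664 m
0.61 × 390 × 2×10⁻⁴ = 0.04758 m
1.5×10⁻⁴ × 1600 × 0.49 = 0.11760 m
Δh = 0.018538 + 0.07200 + 0.092664 + 0.04758 + 0.11760 = 0.348382 m ≈ 34.8 cm

about 34.8 cm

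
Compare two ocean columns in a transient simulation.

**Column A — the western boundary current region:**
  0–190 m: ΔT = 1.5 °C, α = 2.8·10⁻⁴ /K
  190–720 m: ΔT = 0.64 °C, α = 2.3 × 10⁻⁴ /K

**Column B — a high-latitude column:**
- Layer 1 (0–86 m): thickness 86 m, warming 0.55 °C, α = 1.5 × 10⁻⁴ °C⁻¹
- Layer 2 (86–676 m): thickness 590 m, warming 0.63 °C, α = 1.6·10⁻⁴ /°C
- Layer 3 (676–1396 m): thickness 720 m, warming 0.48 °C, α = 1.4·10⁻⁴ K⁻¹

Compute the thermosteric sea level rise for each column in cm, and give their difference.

A: 15.8 cm; B: 11.5 cm; difference 4.29 cm

A 0–190 m: 190 × 2.8×10⁻⁴ × 1.5 = 0.07980 m
A 190–720 m: 0.64 × 2.3×10⁻⁴ × 530 = 0.078016 m
A total: 0.157816 m
B 0–86 m: 0.55 × 86 × 1.5×10⁻⁴ = 0.007095 m
B Layer 2: 590 × 1.6×10⁻⁴ × 0.63 = 0.059472 m
B 676–1396 m: 1.4×10⁻⁴ × 0.48 × 720 = 0.048384 m
B total: 0.114951 m
Difference: 0.157816 − 0.114951 = 0.042865 m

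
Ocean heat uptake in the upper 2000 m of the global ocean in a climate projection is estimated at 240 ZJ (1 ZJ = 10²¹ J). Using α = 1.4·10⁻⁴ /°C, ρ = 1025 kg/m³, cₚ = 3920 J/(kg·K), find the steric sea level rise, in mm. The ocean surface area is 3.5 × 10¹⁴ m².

Per unit area: Q = 240×10²¹ / (3.5×10¹⁴) ≈ 6.857×10⁸ J/m²
Δh = αQ/(ρcₚ) = 1.4×10⁻⁴ × 6.857×10⁸ / (1025 × 3920) ≈ 0.023892 m

Δh ≈ 23.9 mm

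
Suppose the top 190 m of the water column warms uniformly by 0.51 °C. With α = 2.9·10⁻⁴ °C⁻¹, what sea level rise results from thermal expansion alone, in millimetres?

Δh ≈ 28.1 mm

Δh = αΔT·H = 2.9×10⁻⁴ × 0.51 × 190 = 0.028101 m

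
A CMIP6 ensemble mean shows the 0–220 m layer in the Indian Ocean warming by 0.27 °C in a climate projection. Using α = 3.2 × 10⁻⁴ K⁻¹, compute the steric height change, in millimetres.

Δh ≈ 19.0 mm

Δh = αΔT·H = 3.2×10⁻⁴ × 0.27 × 220 = 0.019008 m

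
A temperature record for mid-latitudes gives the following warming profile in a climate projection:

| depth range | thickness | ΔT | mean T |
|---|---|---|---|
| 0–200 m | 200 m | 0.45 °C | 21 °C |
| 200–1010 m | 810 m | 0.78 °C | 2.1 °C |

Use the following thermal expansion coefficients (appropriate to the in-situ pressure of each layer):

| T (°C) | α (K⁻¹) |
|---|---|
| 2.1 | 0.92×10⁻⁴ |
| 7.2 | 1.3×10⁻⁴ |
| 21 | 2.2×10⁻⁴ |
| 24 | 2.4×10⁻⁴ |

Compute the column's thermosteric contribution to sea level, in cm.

Δh = 7.8 cm

Layer 1 at 21 °C → α = 2.2×10⁻⁴ K⁻¹
Layer 2 at 2.1 °C → α = 0.92×10⁻⁴ K⁻¹
0–200 m: 2.2×10⁻⁴ × 200 × 0.45 = 0.01980 m
200–1010 m: 0.78 × 0.92×10⁻⁴ × 810 = 0.0581256 m
Δh = 0.01980 + 0.0581256 = 0.0779256 m ≈ 7.8 cm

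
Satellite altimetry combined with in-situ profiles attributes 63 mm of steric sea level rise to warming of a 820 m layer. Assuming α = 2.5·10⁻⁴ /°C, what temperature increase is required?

ΔT = Δh/(αH) = 0.063 / (2.5×10⁻⁴ × 820) ≈ 0.3073 K

ΔT ≈ 0.307 K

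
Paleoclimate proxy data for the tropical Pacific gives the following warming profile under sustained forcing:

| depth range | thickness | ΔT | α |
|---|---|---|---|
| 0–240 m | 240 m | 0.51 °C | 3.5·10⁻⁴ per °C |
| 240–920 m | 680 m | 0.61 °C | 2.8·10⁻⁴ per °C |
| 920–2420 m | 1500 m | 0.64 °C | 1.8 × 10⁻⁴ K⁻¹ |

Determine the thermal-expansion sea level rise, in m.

Layer 1: 3.5×10⁻⁴ × 240 × 0.51 = 0.04284 m
680 × 0.61 × 2.8×10⁻⁴ = 0.116144 m
Layer 3: 1500 × 0.64 × 1.8×10⁻⁴ = 0.17280 m
Δh = 0.04284 + 0.116144 + 0.17280 = 0.331784 m

0.332 m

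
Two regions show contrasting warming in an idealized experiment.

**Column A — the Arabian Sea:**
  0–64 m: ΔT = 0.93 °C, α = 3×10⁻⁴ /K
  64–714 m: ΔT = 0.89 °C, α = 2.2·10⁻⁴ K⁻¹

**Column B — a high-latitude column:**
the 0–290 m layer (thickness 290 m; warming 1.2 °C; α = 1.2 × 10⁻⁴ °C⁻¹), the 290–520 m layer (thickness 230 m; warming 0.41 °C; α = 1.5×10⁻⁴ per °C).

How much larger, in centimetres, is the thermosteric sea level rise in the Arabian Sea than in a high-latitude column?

A Layer 1: 64 × 3×10⁻⁴ × 0.93 = 0.017856 m
A 650 × 0.89 × 2.2×10⁻⁴ = 0.12727 m
A total: 0.145126 m
B 0–290 m: 1.2 × 1.2×10⁻⁴ × 290 = 0.04176 m
B 290–520 m: 0.41 × 1.5×10⁻⁴ × 230 = 0.014145 m
B total: 0.055905 m
Difference: 0.145126 − 0.055905 = 0.089221 m

8.92 cm larger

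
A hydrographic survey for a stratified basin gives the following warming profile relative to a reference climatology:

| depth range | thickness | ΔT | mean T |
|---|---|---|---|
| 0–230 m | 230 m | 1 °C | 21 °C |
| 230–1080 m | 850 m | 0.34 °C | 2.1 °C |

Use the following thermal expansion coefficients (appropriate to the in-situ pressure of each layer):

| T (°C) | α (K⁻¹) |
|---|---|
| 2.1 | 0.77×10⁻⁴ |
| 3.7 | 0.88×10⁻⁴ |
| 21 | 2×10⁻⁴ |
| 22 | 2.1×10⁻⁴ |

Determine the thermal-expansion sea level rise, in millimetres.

68.3 mm

Layer 1 at 21 °C → α = 2×10⁻⁴ K⁻¹
Layer 2 at 2.1 °C → α = 0.77×10⁻⁴ K⁻¹
2×10⁻⁴ × 1 × 230 = 0.04600 m
850 × 0.77×10⁻⁴ × 0.34 = 0.022253 m
Δh = 0.04600 + 0.022253 = 0.068253 m ≈ 68.3 mm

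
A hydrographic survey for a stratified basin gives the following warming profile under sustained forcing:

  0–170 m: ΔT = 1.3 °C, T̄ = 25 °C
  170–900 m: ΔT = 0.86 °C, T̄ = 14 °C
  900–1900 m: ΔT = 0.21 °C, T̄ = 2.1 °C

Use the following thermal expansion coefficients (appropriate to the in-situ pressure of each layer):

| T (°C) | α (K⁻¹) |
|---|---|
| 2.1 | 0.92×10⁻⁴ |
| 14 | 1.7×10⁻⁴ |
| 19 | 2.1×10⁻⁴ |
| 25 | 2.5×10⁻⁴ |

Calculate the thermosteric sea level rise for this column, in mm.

Layer 1 at 25 °C → α = 2.5×10⁻⁴ K⁻¹
Layer 2 at 14 °C → α = 1.7×10⁻⁴ K⁻¹
Layer 3 at 2.1 °C → α = 0.92×10⁻⁴ K⁻¹
0–170 m: 1.3 × 2.5×10⁻⁴ × 170 = 0.05525 m
Layer 2: 0.86 × 730 × 1.7×10⁻⁴ = 0.106726 m
900–1900 m: 1000 × 0.92×10⁻⁴ × 0.21 = 0.01932 m
Δh = 0.05525 + 0.106726 + 0.01932 = 0.181296 m ≈ 180 mm

Δh = 180 mm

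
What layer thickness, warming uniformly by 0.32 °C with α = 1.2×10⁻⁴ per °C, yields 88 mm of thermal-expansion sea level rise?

about 2300 m

H = Δh/(αΔT) = 0.088 / (1.2×10⁻⁴ × 0.32) ≈ 2292 m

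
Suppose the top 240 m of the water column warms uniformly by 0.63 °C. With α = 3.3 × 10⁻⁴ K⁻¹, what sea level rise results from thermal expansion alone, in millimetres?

Δh = αΔT·H = 3.3×10⁻⁴ × 0.63 × 240 = 0.049896 m

50 mm of thermosteric rise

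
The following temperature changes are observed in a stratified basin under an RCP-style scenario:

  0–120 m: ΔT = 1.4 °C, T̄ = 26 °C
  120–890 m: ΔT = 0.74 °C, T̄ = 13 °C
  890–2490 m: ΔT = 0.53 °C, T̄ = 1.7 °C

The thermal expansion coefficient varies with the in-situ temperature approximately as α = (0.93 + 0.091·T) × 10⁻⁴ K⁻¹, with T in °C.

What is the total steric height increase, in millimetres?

Layer 1: α = (0.93 + 0.091×26)×10⁻⁴ = 3.296×10⁻⁴ K⁻¹
Layer 2: α = (0.93 + 0.091×13)×10⁻⁴ = 2.113×10⁻⁴ K⁻¹
Layer 3: α = (0.93 + 0.091×1.7)×10⁻⁴ = 1.0847×10⁻⁴ K⁻¹
Layer 1: 1.4 × 120 × 3.296×10⁻⁴ = 0.0553728 m
Layer 2: 0.74 × 770 × 2.113×10⁻⁴ = 0.12039874 m
Layer 3: 0.53 × 1.0847×10⁻⁴ × 1600 = 0.09198256 m
Δh = 0.0553728 + 0.12039874 + 0.09198256 = 0.2677541 m ≈ 268 mm

Δh ≈ 268 mm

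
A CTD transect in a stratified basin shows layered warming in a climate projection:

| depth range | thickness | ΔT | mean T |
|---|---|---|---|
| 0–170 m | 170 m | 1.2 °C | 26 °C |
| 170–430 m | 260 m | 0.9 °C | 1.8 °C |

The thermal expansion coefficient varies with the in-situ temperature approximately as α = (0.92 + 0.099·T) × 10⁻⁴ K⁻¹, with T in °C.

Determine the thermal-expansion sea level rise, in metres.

0.0970 m

Layer 1: α = (0.92 + 0.099×26)×10⁻⁴ = 3.494×10⁻⁴ K⁻¹
Layer 2: α = (0.92 + 0.099×1.8)×10⁻⁴ = 1.0982×10⁻⁴ K⁻¹
0–170 m: 3.494×10⁻⁴ × 1.2 × 170 = 0.0712776 m
Layer 2: 260 × 0.9 × 1.0982×10⁻⁴ = 0.02569788 m
Δh = 0.0712776 + 0.02569788 = 0.09697548 m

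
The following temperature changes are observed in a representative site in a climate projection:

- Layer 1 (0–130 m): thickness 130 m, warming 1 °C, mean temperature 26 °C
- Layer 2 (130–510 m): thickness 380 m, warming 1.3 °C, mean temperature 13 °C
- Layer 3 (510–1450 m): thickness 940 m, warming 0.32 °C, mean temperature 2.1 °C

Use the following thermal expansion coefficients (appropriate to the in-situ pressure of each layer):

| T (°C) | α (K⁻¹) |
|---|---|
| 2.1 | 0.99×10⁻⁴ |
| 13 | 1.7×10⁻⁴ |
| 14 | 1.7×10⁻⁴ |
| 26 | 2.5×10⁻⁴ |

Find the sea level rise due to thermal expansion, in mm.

Layer 1 at 26 °C → α = 2.5×10⁻⁴ K⁻¹
Layer 2 at 13 °C → α = 1.7×10⁻⁴ K⁻¹
Layer 3 at 2.1 °C → α = 0.99×10⁻⁴ K⁻¹
Layer 1: 2.5×10⁻⁴ × 130 × 1 = 0.03250 m
130–510 m: 1.7×10⁻⁴ × 1.3 × 380 = 0.08398 m
Layer 3: 0.32 × 940 × 0.99×10⁻⁴ = 0.0297792 m
Δh = 0.03250 + 0.08398 + 0.0297792 = 0.1462592 m

Δh ≈ 146 mm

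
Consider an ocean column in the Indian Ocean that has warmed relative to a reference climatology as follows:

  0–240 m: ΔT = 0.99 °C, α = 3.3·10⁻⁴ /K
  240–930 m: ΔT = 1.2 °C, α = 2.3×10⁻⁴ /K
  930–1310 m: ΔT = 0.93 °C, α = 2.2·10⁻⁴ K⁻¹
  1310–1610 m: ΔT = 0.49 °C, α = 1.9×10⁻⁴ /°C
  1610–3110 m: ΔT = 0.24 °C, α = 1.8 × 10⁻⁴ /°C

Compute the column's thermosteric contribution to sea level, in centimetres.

about 43.9 cm

3.3×10⁻⁴ × 240 × 0.99 = 0.078408 m
240–930 m: 690 × 1.2 × 2.3×10⁻⁴ = 0.19044 m
0.93 × 2.2×10⁻⁴ × 380 = 0.077748 m
1310–1610 m: 1.9×10⁻⁴ × 0.49 × 300 = 0.02793 m
Layer 5: 1500 × 0.24 × 1.8×10⁻⁴ = 0.06480 m
Δh = 0.078408 + 0.19044 + 0.077748 + 0.02793 + 0.06480 = 0.439326 m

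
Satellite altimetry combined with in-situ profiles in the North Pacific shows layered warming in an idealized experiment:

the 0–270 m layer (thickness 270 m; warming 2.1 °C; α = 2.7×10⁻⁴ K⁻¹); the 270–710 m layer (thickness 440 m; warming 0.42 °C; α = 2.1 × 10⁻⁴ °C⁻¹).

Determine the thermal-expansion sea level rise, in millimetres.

0–270 m: 2.1 × 2.7×10⁻⁴ × 270 = 0.15309 m
270–710 m: 440 × 0.42 × 2.1×10⁻⁴ = 0.038808 m
Δh = 0.15309 + 0.038808 = 0.191898 m ≈ 192 mm

192 mm of thermosteric rise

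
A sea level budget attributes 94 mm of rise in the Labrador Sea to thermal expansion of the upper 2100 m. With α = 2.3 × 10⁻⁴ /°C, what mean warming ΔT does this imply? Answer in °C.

0.19 °C

ΔT = Δh/(αH) = 0.094 / (2.3×10⁻⁴ × 2100) ≈ 0.1946 °C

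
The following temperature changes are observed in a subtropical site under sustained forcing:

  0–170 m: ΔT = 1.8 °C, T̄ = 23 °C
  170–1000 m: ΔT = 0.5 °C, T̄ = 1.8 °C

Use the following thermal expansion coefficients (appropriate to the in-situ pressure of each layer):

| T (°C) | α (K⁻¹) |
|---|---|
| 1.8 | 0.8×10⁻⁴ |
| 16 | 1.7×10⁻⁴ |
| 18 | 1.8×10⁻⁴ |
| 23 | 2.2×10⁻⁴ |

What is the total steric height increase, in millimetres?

Layer 1 at 23 °C → α = 2.2×10⁻⁴ K⁻¹
Layer 2 at 1.8 °C → α = 0.8×10⁻⁴ K⁻¹
Layer 1: 2.2×10⁻⁴ × 1.8 × 170 = 0.06732 m
0.8×10⁻⁴ × 830 × 0.5 = 0.03320 m
Δh = 0.06732 + 0.03320 = 0.10052 m

100 mm of thermosteric rise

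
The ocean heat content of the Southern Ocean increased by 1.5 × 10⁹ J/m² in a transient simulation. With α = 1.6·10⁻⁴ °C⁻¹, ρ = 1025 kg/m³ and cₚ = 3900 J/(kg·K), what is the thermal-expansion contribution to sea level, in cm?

6.0 cm of thermosteric rise

Δh = αQ/(ρcₚ) = 1.6×10⁻⁴ × 1.5×10⁹ / (1025 × 3900) ≈ 0.060038 m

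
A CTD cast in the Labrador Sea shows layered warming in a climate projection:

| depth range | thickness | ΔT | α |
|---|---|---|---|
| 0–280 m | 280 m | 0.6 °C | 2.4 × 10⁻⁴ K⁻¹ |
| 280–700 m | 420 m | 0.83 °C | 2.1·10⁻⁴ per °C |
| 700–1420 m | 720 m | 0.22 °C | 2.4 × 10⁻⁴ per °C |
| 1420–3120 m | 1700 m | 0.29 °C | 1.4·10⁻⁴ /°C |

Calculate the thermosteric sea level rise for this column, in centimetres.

Layer 1: 2.4×10⁻⁴ × 280 × 0.6 = 0.04032 m
280–700 m: 0.83 × 420 × 2.1×10⁻⁴ = 0.073206 m
700–1420 m: 2.4×10⁻⁴ × 720 × 0.22 = 0.038016 m
0.29 × 1700 × 1.4×10⁻⁴ = 0.06902 m
Δh = 0.04032 + 0.073206 + 0.038016 + 0.06902 = 0.220562 m ≈ 22.1 cm

22.1 cm of thermosteric rise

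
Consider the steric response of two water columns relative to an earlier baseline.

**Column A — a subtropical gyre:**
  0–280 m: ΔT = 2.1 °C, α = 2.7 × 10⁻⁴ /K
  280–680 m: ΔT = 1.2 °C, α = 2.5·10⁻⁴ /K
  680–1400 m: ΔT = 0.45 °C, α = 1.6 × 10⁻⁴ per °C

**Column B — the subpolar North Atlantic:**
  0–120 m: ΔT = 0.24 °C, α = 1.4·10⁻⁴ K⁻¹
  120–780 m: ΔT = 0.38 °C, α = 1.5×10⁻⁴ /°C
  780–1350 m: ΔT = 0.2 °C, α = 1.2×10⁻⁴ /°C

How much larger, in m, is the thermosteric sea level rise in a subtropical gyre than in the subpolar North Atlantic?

A Layer 1: 280 × 2.1 × 2.7×10⁻⁴ = 0.15876 m
A 280–680 m: 2.5×10⁻⁴ × 400 × 1.2 = 0.12000 m
A Layer 3: 1.6×10⁻⁴ × 720 × 0.45 = 0.05184 m
A total: 0.33060 m
B 0.24 × 1.4×10⁻⁴ × 120 = 0.004032 m
B Layer 2: 0.38 × 660 × 1.5×10⁻⁴ = 0.03762 m
B 780–1350 m: 1.2×10⁻⁴ × 570 × 0.2 = 0.01368 m
B total: 0.055332 m
Difference: 0.33060 − 0.055332 = 0.275268 m

0.275 m larger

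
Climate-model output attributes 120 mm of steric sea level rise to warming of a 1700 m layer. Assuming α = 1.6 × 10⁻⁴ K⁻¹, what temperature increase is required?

ΔT = Δh/(αH) = 0.12 / (1.6×10⁻⁴ × 1700) ≈ 0.4412 K

ΔT ≈ 0.44 K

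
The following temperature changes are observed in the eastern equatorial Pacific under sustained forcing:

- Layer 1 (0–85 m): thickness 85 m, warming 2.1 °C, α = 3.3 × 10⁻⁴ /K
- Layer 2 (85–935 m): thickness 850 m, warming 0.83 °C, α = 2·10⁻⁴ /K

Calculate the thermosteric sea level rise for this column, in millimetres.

Layer 1: 3.3×10⁻⁴ × 2.1 × 85 = 0.058905 m
Layer 2: 0.83 × 2×10⁻⁴ × 850 = 0.14110 m
Δh = 0.058905 + 0.14110 = 0.200005 m ≈ 200 mm

200 mm of thermosteric rise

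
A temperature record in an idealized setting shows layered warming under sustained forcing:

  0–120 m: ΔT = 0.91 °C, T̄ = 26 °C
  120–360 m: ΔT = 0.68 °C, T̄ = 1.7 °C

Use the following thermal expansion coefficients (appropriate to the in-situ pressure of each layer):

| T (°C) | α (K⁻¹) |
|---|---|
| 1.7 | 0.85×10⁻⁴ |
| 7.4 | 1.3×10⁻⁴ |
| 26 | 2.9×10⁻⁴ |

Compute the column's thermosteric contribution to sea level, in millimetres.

about 45.5 mm

Layer 1 at 26 °C → α = 2.9×10⁻⁴ K⁻¹
Layer 2 at 1.7 °C → α = 0.85×10⁻⁴ K⁻¹
0–120 m: 0.91 × 120 × 2.9×10⁻⁴ = 0.031668 m
0.68 × 0.85×10⁻⁴ × 240 = 0.013872 m
Δh = 0.031668 + 0.013872 = 0.04554 m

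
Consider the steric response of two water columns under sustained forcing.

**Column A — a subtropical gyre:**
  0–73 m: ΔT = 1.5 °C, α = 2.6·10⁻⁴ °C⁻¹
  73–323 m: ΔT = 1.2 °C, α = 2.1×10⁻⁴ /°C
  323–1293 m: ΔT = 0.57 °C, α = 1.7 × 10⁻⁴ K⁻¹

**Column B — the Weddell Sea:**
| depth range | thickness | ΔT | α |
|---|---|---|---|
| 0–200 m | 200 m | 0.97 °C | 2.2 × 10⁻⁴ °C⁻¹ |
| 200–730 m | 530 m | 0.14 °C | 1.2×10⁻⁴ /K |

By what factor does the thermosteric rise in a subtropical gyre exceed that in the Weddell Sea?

≈ 3.60×

A 0–73 m: 1.5 × 73 × 2.6×10⁻⁴ = 0.02847 m
A 2.1×10⁻⁴ × 250 × 1.2 = 0.06300 m
A Layer 3: 970 × 0.57 × 1.7×10⁻⁴ = 0.093993 m
A total: 0.185463 m
B 0.97 × 200 × 2.2×10⁻⁴ = 0.04268 m
B Layer 2: 530 × 1.2×10⁻⁴ × 0.14 = 0.008904 m
B total: 0.051584 m
Ratio: 0.185463 / 0.051584 ≈ 3.595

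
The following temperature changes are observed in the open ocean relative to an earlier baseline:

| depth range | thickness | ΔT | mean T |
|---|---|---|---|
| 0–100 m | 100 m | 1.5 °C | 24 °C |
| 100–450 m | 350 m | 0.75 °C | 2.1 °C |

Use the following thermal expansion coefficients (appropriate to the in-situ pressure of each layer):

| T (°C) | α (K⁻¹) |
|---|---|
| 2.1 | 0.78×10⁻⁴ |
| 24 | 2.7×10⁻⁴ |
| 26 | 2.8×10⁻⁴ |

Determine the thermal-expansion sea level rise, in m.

Layer 1 at 24 °C → α = 2.7×10⁻⁴ K⁻¹
Layer 2 at 2.1 °C → α = 0.78×10⁻⁴ K⁻¹
Layer 1: 100 × 1.5 × 2.7×10⁻⁴ = 0.04050 m
Layer 2: 0.78×10⁻⁴ × 0.75 × 350 = 0.020475 m
Δh = 0.04050 + 0.020475 = 0.060975 m

Δh = 0.0610 m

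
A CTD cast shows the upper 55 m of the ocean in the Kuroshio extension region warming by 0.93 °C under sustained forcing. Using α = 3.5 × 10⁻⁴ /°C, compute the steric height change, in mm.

Δh = αΔT·H = 3.5×10⁻⁴ × 0.93 × 55 = 0.0179025 m

17.9 mm of thermosteric rise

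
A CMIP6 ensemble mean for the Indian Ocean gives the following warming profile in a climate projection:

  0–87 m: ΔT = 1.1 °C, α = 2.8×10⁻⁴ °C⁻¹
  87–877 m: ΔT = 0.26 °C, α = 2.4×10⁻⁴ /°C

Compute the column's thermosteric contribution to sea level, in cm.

0–87 m: 2.8×10⁻⁴ × 87 × 1.1 = 0.026796 m
Layer 2: 2.4×10⁻⁴ × 0.26 × 790 = 0.049296 m
Δh = 0.026796 + 0.049296 = 0.076092 m ≈ 7.61 cm

7.61 cm of thermosteric rise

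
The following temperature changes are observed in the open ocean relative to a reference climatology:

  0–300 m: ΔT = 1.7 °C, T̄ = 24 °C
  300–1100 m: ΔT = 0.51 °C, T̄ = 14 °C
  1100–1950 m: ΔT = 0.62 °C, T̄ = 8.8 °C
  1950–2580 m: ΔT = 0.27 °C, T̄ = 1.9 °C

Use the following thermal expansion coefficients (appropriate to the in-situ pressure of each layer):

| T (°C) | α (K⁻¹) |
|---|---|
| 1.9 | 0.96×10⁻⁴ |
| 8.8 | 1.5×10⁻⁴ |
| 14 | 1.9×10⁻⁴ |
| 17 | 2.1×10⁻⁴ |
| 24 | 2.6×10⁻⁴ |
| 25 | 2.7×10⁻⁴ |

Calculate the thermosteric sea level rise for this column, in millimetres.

Layer 1 at 24 °C → α = 2.6×10⁻⁴ K⁻¹
Layer 2 at 14 °C → α = 1.9×10⁻⁴ K⁻¹
Layer 3 at 8.8 °C → α = 1.5×10⁻⁴ K⁻¹
Layer 4 at 1.9 °C → α = 0.96×10⁻⁴ K⁻¹
Layer 1: 300 × 1.7 × 2.6×10⁻⁴ = 0.13260 m
0.51 × 800 × 1.9×10⁻⁴ = 0.07752 m
Layer 3: 850 × 1.5×10⁻⁴ × 0.62 = 0.07905 m
0.96×10⁻⁴ × 0.27 × 630 = 0.0163296 m
Δh = 0.13260 + 0.07752 + 0.07905 + 0.0163296 = 0.3054996 m

305 mm of thermosteric rise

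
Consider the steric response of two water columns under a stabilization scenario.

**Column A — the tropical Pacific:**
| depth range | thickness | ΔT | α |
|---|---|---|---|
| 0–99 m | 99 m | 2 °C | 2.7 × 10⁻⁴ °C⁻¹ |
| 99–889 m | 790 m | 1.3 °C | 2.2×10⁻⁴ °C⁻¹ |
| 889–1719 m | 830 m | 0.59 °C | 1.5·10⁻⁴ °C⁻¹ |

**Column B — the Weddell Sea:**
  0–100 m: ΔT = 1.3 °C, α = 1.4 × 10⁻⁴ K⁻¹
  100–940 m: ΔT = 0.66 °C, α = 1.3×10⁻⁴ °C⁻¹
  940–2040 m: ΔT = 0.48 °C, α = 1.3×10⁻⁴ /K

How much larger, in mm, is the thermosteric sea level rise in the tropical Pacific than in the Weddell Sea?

194 mm larger

A 0–99 m: 2.7×10⁻⁴ × 99 × 2 = 0.05346 m
A 2.2×10⁻⁴ × 790 × 1.3 = 0.22594 m
A 889–1719 m: 830 × 0.59 × 1.5×10⁻⁴ = 0.073455 m
A total: 0.352855 m
B 1.4×10⁻⁴ × 100 × 1.3 = 0.01820 m
B 100–940 m: 840 × 0.66 × 1.3×10⁻⁴ = 0.072072 m
B Layer 3: 1100 × 0.48 × 1.3×10⁻⁴ = 0.06864 m
B total: 0.158912 m
Difference: 0.352855 − 0.158912 = 0.193943 m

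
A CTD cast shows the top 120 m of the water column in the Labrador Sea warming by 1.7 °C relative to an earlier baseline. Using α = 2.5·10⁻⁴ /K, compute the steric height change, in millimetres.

about 51.0 mm

Δh = αΔT·H = 2.5×10⁻⁴ × 1.7 × 120 = 0.05100 m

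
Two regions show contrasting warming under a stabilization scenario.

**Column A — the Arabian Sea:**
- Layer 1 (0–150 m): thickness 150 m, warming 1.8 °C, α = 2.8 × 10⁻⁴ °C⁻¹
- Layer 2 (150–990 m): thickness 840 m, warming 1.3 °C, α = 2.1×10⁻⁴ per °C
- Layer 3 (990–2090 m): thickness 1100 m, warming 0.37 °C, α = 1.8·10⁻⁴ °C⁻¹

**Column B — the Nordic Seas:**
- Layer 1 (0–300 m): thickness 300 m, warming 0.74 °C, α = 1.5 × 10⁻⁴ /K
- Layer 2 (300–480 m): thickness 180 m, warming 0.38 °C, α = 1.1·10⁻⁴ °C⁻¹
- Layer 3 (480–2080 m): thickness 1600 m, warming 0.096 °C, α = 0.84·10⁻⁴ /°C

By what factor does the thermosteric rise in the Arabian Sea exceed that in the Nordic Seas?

a factor of 7.0

A Layer 1: 2.8×10⁻⁴ × 1.8 × 150 = 0.07560 m
A Layer 2: 2.1×10⁻⁴ × 1.3 × 840 = 0.22932 m
A Layer 3: 0.37 × 1.8×10⁻⁴ × 1100 = 0.07326 m
A total: 0.37818 m
B 0–300 m: 0.74 × 300 × 1.5×10⁻⁴ = 0.03330 m
B Layer 2: 0.38 × 1.1×10⁻⁴ × 180 = 0.007524 m
B 0.096 × 0.84×10⁻⁴ × 1600 = 0.0129024 m
B total: 0.0537264 m
Ratio: 0.37818 / 0.0537264 ≈ 7.039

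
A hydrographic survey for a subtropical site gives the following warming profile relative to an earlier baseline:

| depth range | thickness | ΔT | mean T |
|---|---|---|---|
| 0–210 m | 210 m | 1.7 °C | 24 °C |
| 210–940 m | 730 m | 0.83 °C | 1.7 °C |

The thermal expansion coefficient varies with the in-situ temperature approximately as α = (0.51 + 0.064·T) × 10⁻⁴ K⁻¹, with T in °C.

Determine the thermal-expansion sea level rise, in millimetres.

111 mm

Layer 1: α = (0.51 + 0.064×24)×10⁻⁴ = 2.046×10⁻⁴ K⁻¹
Layer 2: α = (0.51 + 0.064×1.7)×10⁻⁴ = 0.6188×10⁻⁴ K⁻¹
0–210 m: 210 × 1.7 × 2.046×10⁻⁴ = 0.0730422 m
Layer 2: 0.6188×10⁻⁴ × 730 × 0.83 = 0.037493092 m
Δh = 0.0730422 + 0.037493092 = 0.110535292 m ≈ 111 mm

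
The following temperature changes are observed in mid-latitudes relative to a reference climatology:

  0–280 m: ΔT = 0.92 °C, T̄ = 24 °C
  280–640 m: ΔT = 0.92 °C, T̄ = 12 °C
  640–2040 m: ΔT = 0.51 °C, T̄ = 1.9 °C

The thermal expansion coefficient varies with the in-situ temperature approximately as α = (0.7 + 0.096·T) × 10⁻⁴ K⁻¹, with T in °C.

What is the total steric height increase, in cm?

about 20 cm

Layer 1: α = (0.7 + 0.096×24)×10⁻⁴ = 3.004×10⁻⁴ K⁻¹
Layer 2: α = (0.7 + 0.096×12)×10⁻⁴ = 1.852×10⁻⁴ K⁻¹
Layer 3: α = (0.7 + 0.096×1.9)×10⁻⁴ = 0.8824×10⁻⁴ K⁻¹
Layer 1: 280 × 0.92 × 3.004×10⁻⁴ = 0.07738304 m
280–640 m: 0.92 × 360 × 1.852×10⁻⁴ = 0.06133824 m
0.8824×10⁻⁴ × 1400 × 0.51 = 0.06300336 m
Δh = 0.07738304 + 0.06133824 + 0.06300336 = 0.20172464 m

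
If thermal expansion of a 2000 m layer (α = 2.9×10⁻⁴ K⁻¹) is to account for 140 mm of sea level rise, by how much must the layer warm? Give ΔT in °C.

ΔT = Δh/(αH) = 0.14 / (2.9×10⁻⁴ × 2000) ≈ 0.2414 °C

0.241 °C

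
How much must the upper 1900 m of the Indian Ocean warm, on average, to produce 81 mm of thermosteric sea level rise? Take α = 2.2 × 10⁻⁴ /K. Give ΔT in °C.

0.19 °C

ΔT = Δh/(αH) = 0.081 / (2.2×10⁻⁴ × 1900) ≈ 0.1938 °C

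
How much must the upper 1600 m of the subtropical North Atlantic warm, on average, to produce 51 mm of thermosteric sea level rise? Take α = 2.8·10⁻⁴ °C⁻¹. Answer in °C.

ΔT = Δh/(αH) = 0.051 / (2.8×10⁻⁴ × 1600) ≈ 0.1138 °C

0.11 °C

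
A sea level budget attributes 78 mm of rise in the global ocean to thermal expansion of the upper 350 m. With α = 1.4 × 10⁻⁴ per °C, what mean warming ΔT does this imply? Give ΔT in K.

about 1.59 K

ΔT = Δh/(αH) = 0.078 / (1.4×10⁻⁴ × 350) ≈ 1.592 K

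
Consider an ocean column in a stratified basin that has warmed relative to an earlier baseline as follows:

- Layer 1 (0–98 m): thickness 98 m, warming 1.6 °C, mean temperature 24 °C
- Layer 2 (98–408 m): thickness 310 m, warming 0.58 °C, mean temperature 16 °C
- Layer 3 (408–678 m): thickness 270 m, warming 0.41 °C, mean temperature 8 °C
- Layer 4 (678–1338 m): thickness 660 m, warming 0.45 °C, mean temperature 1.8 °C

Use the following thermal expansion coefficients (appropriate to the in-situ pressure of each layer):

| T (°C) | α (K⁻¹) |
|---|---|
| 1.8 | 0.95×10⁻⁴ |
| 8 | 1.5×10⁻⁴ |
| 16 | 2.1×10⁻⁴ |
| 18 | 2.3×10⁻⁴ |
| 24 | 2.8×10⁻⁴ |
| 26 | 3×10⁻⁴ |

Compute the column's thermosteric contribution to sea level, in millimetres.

Δh = 130 mm

Layer 1 at 24 °C → α = 2.8×10⁻⁴ K⁻¹
Layer 2 at 16 °C → α = 2.1×10⁻⁴ K⁻¹
Layer 3 at 8 °C → α = 1.5×10⁻⁴ K⁻¹
Layer 4 at 1.8 °C → α = 0.95×10⁻⁴ K⁻¹
0–98 m: 1.6 × 2.8×10⁻⁴ × 98 = 0.043904 m
98–408 m: 310 × 0.58 × 2.1×10⁻⁴ = 0.037758 m
408–678 m: 0.41 × 1.5×10⁻⁴ × 270 = 0.016605 m
0.45 × 0.95×10⁻⁴ × 660 = 0.028215 m
Δh = 0.043904 + 0.037758 + 0.016605 + 0.028215 = 0.126482 m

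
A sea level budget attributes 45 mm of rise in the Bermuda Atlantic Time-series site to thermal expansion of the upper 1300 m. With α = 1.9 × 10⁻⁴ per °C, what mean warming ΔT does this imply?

about 0.182 K

ΔT = Δh/(αH) = 0.045 / (1.9×10⁻⁴ × 1300) ≈ 0.1822 K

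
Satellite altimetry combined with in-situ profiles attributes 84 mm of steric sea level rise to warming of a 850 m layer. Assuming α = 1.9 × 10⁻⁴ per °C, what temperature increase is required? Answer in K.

about 0.520 K

ΔT = Δh/(αH) = 0.084 / (1.9×10⁻⁴ × 850) ≈ 0.5201 K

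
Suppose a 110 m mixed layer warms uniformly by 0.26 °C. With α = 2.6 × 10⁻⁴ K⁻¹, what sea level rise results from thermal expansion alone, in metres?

Δh = αΔT·H = 2.6×10⁻⁴ × 0.26 × 110 = 0.007436 m

Δh = 0.0074 m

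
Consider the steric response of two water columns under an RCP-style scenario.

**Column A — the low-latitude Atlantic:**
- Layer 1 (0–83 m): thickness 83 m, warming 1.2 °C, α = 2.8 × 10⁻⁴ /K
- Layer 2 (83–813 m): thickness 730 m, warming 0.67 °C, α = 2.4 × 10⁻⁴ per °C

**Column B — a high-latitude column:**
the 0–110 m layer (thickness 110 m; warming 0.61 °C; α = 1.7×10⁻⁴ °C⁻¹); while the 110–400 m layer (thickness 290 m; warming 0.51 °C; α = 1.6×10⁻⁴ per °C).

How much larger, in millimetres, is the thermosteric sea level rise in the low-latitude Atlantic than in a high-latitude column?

A 0–83 m: 83 × 1.2 × 2.8×10⁻⁴ = 0.027888 m
A Layer 2: 2.4×10⁻⁴ × 730 × 0.67 = 0.117384 m
A total: 0.145272 m
B Layer 1: 1.7×10⁻⁴ × 110 × 0.61 = 0.011407 m
B Layer 2: 290 × 0.51 × 1.6×10⁻⁴ = 0.023664 m
B total: 0.035071 m
Difference: 0.145272 − 0.035071 = 0.110201 m

Δh_A − Δh_B ≈ 110 mm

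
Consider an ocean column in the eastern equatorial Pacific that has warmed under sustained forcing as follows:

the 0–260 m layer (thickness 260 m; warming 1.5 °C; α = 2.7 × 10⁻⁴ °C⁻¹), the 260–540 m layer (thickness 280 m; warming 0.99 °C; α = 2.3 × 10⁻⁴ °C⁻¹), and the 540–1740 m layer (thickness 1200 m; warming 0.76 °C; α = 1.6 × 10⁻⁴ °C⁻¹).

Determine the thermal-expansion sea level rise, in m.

0–260 m: 260 × 1.5 × 2.7×10⁻⁴ = 0.10530 m
0.99 × 2.3×10⁻⁴ × 280 = 0.063756 m
540–1740 m: 1200 × 1.6×10⁻⁴ × 0.76 = 0.14592 m
Δh = 0.10530 + 0.063756 + 0.14592 = 0.314976 m

about 0.315 m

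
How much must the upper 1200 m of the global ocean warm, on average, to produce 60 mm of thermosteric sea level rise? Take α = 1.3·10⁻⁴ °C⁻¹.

about 0.385 °C

ΔT = Δh/(αH) = 0.06 / (1.3×10⁻⁴ × 1200) ≈ 0.3846 °C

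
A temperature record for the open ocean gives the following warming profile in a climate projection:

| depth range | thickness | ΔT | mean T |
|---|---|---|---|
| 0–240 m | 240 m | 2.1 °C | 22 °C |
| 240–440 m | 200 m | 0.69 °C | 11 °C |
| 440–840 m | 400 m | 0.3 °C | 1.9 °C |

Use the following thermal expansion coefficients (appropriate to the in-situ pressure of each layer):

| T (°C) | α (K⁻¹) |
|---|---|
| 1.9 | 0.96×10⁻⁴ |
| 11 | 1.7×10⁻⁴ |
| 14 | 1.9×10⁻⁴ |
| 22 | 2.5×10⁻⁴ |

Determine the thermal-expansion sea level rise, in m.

Δh = 0.161 m

Layer 1 at 22 °C → α = 2.5×10⁻⁴ K⁻¹
Layer 2 at 11 °C → α = 1.7×10⁻⁴ K⁻¹
Layer 3 at 1.9 °C → α = 0.96×10⁻⁴ K⁻¹
Layer 1: 2.5×10⁻⁴ × 2.1 × 240 = 0.12600 m
Layer 2: 1.7×10⁻⁴ × 0.69 × 200 = 0.02346 m
Layer 3: 0.3 × 0.96×10⁻⁴ × 400 = 0.01152 m
Δh = 0.12600 + 0.02346 + 0.01152 = 0.16098 m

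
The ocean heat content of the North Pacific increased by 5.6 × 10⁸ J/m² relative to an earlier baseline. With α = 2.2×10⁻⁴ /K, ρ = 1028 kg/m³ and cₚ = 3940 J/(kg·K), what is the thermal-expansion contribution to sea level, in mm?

30.4 mm of thermosteric rise

Δh = αQ/(ρcₚ) = 2.2×10⁻⁴ × 5.6×10⁸ / (1028 × 3940) ≈ 0.030417 m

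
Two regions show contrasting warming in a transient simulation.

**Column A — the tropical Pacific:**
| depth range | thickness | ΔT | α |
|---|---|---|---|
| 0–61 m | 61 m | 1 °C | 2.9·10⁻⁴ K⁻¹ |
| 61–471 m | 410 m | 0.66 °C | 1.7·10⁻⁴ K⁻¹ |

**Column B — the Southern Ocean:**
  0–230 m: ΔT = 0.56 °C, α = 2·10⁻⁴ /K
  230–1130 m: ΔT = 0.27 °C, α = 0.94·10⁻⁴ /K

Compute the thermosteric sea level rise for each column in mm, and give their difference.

A Layer 1: 2.9×10⁻⁴ × 1 × 61 = 0.01769 m
A 410 × 1.7×10⁻⁴ × 0.66 = 0.046002 m
A total: 0.063692 m
B Layer 1: 0.56 × 230 × 2×10⁻⁴ = 0.02576 m
B 0.27 × 900 × 0.94×10⁻⁴ = 0.022842 m
B total: 0.048602 m
Difference: 0.063692 − 0.048602 = 0.01509 m

A: 64 mm; B: 49 mm; difference 15 mm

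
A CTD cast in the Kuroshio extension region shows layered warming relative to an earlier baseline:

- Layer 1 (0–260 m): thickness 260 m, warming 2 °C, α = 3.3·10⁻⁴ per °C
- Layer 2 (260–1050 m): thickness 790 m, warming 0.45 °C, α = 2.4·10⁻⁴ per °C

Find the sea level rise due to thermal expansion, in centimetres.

Layer 1: 3.3×10⁻⁴ × 2 × 260 = 0.17160 m
790 × 0.45 × 2.4×10⁻⁴ = 0.08532 m
Δh = 0.17160 + 0.08532 = 0.25692 m ≈ 25.7 cm

about 25.7 cm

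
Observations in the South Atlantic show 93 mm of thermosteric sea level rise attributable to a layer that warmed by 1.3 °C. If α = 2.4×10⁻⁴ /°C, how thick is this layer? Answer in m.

H = Δh/(αΔT) = 0.093 / (2.4×10⁻⁴ × 1.3) ≈ 298.1 m

about 300 m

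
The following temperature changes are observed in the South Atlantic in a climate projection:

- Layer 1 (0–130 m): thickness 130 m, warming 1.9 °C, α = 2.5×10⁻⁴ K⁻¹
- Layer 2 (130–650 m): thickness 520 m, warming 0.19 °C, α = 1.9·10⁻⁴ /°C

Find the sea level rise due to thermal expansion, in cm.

8.05 cm

130 × 1.9 × 2.5×10⁻⁴ = 0.06175 m
Layer 2: 0.19 × 520 × 1.9×10⁻⁴ = 0.018772 m
Δh = 0.06175 + 0.018772 = 0.080522 m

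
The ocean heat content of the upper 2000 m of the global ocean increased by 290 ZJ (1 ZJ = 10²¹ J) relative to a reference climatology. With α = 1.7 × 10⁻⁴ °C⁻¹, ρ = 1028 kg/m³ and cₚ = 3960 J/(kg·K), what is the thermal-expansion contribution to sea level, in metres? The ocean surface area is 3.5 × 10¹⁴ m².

Δh = 0.035 m

Per unit area: Q = 290×10²¹ / (3.5×10¹⁴) ≈ 8.286×10⁸ J/m²
Δh = αQ/(ρcₚ) = 1.7×10⁻⁴ × 8.286×10⁸ / (1028 × 3960) ≈ 0.034602 m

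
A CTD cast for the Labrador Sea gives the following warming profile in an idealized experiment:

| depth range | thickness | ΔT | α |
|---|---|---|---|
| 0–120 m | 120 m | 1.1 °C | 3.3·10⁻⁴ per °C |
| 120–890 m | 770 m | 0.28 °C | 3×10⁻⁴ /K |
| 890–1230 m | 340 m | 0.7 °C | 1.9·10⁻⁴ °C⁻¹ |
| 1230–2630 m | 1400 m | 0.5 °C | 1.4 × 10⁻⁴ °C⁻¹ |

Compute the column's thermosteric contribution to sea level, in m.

about 0.251 m

0–120 m: 1.1 × 120 × 3.3×10⁻⁴ = 0.04356 m
3×10⁻⁴ × 0.28 × 770 = 0.06468 m
Layer 3: 0.7 × 340 × 1.9×10⁻⁴ = 0.04522 m
1230–2630 m: 0.5 × 1.4×10⁻⁴ × 1400 = 0.09800 m
Δh = 0.04356 + 0.06468 + 0.04522 + 0.09800 = 0.25146 m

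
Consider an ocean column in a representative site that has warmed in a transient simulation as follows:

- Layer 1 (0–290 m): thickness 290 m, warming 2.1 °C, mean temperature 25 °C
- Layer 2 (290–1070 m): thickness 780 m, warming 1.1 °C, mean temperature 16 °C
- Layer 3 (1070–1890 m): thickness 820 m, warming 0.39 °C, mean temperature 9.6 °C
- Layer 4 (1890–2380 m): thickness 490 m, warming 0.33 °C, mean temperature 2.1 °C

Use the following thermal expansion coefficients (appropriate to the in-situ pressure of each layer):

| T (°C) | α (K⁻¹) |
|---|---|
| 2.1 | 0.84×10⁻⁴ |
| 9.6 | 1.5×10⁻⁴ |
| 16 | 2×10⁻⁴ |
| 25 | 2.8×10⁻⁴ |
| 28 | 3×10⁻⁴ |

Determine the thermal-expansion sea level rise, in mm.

about 400 mm

Layer 1 at 25 °C → α = 2.8×10⁻⁴ K⁻¹
Layer 2 at 16 °C → α = 2×10⁻⁴ K⁻¹
Layer 3 at 9.6 °C → α = 1.5×10⁻⁴ K⁻¹
Layer 4 at 2.1 °C → α = 0.84×10⁻⁴ K⁻¹
Layer 1: 2.1 × 290 × 2.8×10⁻⁴ = 0.17052 m
Layer 2: 2×10⁻⁴ × 780 × 1.1 = 0.17160 m
820 × 0.39 × 1.5×10⁻⁴ = 0.04797 m
0.84×10⁻⁴ × 490 × 0.33 = 0.0135828 m
Δh = 0.17052 + 0.17160 + 0.04797 + 0.0135828 = 0.4036728 m ≈ 400 mm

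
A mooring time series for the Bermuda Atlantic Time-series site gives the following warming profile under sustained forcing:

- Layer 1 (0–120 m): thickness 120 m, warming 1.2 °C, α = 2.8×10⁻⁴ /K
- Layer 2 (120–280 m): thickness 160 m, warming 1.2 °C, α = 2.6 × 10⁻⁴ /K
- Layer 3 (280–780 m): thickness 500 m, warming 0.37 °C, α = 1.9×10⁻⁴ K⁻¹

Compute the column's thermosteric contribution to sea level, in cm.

Δh ≈ 12.5 cm

0–120 m: 120 × 1.2 × 2.8×10⁻⁴ = 0.04032 m
120–280 m: 160 × 1.2 × 2.6×10⁻⁴ = 0.04992 m
Layer 3: 500 × 0.37 × 1.9×10⁻⁴ = 0.03515 m
Δh = 0.04032 + 0.04992 + 0.03515 = 0.12539 m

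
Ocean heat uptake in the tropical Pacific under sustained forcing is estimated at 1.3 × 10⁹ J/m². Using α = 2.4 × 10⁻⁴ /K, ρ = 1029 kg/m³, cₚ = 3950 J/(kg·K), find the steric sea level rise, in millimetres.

Δh = αQ/(ρcₚ) = 2.4×10⁻⁴ × 1.3×10⁹ / (1029 × 3950) ≈ 0.076761 m

Δh ≈ 77 mm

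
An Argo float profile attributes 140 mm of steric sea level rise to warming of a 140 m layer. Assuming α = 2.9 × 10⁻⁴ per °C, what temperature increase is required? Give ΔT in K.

ΔT = Δh/(αH) = 0.14 / (2.9×10⁻⁴ × 140) ≈ 3.448 K

ΔT ≈ 3.4 K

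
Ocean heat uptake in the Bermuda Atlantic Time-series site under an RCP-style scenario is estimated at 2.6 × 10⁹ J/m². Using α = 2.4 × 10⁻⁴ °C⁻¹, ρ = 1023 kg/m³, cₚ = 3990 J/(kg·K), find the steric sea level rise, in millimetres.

Δh ≈ 153 mm

Δh = αQ/(ρcₚ) = 2.4×10⁻⁴ × 2.6×10⁹ / (1023 × 3990) ≈ 0.15287 m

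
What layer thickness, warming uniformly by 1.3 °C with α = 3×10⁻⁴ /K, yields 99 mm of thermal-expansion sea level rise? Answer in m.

H = Δh/(αΔT) = 0.099 / (3×10⁻⁴ × 1.3) ≈ 253.8 m

H ≈ 254 m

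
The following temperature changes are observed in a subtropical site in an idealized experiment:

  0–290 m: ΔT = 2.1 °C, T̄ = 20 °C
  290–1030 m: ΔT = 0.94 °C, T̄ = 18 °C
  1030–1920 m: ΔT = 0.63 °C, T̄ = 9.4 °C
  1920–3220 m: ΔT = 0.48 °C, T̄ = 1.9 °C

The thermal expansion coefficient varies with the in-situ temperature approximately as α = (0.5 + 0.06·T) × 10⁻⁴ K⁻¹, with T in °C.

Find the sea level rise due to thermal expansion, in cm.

Layer 1: α = (0.5 + 0.06×20)×10⁻⁴ = 1.7×10⁻⁴ K⁻¹
Layer 2: α = (0.5 + 0.06×18)×10⁻⁴ = 1.58×10⁻⁴ K⁻¹
Layer 3: α = (0.5 + 0.06×9.4)×10⁻⁴ = 1.064×10⁻⁴ K⁻¹
Layer 4: α = (0.5 + 0.06×1.9)×10⁻⁴ = 0.614×10⁻⁴ K⁻¹
Layer 1: 2.1 × 290 × 1.7×10⁻⁴ = 0.10353 m
Layer 2: 1.58×10⁻⁴ × 740 × 0.94 = 0.1099048 m
Layer 3: 1.064×10⁻⁴ × 890 × 0.63 = 0.05965848 m
1920–3220 m: 0.48 × 0.614×10⁻⁴ × 1300 = 0.0383136 m
Δh = 0.10353 + 0.1099048 + 0.05965848 + 0.0383136 = 0.31140688 m

Δh ≈ 31 cm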